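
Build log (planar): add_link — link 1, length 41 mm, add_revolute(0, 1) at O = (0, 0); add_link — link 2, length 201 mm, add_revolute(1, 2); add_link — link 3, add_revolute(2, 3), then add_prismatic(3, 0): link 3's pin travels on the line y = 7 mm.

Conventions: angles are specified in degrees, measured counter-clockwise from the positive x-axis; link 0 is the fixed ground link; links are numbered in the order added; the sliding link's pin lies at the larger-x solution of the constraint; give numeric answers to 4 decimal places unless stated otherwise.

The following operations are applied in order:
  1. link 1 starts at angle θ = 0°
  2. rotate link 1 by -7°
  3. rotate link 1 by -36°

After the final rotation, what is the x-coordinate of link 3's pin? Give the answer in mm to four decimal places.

geometry: r = 41 mm, L = 201 mm, e = 7 mm; θ starts at 0°
rotate link 1 by -7°: θ ← 0° -7° = -7°
rotate link 1 by -36°: θ ← -7° -36° = -43°
crank pin P = (r cos θ, r sin θ) = (29.985502, -27.961933)
h = r sin θ − e = -27.961933 − 7 = -34.961933
x = r cos θ + √(L² − h²) = 29.985502 + 197.936008 = 227.921510

227.9215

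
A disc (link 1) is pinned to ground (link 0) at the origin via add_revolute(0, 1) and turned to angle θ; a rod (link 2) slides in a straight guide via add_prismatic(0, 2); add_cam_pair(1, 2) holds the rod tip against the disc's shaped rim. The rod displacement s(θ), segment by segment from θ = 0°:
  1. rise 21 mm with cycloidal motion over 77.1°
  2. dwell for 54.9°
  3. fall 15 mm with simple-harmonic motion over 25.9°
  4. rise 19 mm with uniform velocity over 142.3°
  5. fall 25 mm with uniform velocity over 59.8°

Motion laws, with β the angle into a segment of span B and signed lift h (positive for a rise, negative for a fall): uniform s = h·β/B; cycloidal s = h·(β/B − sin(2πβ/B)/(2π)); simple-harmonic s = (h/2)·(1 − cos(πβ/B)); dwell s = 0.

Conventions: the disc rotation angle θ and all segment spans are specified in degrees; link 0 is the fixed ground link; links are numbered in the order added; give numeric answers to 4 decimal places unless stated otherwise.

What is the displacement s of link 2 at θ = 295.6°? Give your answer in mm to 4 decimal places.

segment 1 (0° to 77.1°, cycloidal, h = 21) is passed completely: s = 0.0000 + (21) = 21.0000
segment 2 (77.1° to 132°, dwell): s unchanged at 21.0000
segment 3 (132° to 157.9°, simple-harmonic, h = -15) is passed completely: s = 21.0000 + (-15) = 6.0000
θ = 295.6° falls in segment 4 (157.9° to 300.2°, uniform, h = 19): β = 295.6 − 157.9 = 137.7°, B = 142.3°; Δs = 19·137.7/142.3 = 18.3858; s = 6.0000 + 18.3858 = 24.3858

24.3858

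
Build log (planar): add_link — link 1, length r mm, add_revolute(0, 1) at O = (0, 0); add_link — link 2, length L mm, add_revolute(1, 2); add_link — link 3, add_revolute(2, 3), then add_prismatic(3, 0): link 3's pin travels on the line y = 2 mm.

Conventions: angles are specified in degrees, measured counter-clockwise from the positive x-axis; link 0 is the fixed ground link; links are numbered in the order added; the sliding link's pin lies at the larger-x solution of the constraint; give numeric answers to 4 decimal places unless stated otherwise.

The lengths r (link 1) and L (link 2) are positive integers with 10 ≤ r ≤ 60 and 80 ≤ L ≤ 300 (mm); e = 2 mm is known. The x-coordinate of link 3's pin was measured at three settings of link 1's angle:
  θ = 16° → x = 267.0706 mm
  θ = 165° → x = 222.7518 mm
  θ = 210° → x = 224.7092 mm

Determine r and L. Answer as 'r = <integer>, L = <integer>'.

constraint per measurement: (x − r cos θ)² + (r sin θ − e)² = L²
subtracting the θ₁ and θ₂ equations cancels the r² and L² terms:
r = (x₁² − x₂²) / (2[(x₁cos θ₁ + e sin θ₁) − (x₂cos θ₂ + e sin θ₂)]) = 23.0000 → r = 23
L² = (x₁ − r cos θ₁)² + (r sin θ₁ − e)² = 60025.0088 → L = 245.0000 → L = 245
check at θ₃=210°: x = 224.7092 (printed 224.7092) ✓

r = 23, L = 245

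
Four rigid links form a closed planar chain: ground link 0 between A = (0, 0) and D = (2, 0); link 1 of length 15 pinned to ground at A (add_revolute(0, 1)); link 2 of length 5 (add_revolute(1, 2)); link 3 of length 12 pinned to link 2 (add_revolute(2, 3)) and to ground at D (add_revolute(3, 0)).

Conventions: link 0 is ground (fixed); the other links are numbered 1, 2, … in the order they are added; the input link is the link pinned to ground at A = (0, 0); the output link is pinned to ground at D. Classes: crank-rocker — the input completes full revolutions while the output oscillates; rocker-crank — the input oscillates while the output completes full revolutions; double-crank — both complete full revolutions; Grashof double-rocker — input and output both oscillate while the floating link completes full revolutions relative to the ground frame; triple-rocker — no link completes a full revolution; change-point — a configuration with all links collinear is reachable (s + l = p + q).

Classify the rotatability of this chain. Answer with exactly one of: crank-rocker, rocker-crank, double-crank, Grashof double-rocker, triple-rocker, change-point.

lengths: ground=2, input=15, coupler=5, output=12
sorted: s=2 (shortest), l=15 (longest), p+q=17
s + l = 17 vs p + q = 17
s + l = p + q → change-point (collinear configuration reachable)

change-point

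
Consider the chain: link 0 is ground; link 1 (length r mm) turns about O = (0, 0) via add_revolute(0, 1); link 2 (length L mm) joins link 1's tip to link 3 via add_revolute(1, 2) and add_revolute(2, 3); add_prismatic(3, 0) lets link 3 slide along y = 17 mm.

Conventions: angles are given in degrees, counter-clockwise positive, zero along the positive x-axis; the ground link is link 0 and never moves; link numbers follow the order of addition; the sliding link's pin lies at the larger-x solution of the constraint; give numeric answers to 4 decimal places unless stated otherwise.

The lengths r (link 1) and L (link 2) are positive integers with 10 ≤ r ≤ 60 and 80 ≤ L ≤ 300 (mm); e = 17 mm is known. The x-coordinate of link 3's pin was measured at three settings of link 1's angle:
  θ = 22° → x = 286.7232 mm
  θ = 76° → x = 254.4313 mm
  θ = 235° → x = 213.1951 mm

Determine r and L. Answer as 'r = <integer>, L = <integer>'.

constraint per measurement: (x − r cos θ)² + (r sin θ − e)² = L²
subtracting the θ₁ and θ₂ equations cancels the r² and L² terms:
r = (x₁² − x₂²) / (2[(x₁cos θ₁ + e sin θ₁) − (x₂cos θ₂ + e sin θ₂)]) = 44.9999 → r = 45
L² = (x₁ − r cos θ₁)² + (r sin θ₁ − e)² = 60024.9844 → L = 245.0000 → L = 245
check at θ₃=235°: x = 213.1951 (printed 213.1951) ✓

r = 45, L = 245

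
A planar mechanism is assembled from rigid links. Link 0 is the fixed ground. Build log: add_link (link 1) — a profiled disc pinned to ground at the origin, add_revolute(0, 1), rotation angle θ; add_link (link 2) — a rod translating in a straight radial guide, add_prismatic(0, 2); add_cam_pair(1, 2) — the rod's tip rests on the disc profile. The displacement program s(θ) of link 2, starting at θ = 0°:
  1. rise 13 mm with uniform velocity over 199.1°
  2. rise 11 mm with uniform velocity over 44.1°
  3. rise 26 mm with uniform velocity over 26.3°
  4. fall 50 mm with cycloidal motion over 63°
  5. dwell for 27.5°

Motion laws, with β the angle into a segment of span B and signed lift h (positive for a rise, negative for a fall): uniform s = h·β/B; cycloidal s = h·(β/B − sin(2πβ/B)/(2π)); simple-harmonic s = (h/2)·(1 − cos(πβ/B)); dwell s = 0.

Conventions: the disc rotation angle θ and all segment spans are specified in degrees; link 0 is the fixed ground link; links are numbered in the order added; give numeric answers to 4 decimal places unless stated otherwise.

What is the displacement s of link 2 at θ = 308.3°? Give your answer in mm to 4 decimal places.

seg 1 [0°–199.1°] uniform, h=13: full span → s += 13 → s = 13.0000
seg 2 [199.1°–243.2°] uniform, h=11: full span → s += 11 → s = 24.0000
seg 3 [243.2°–269.5°] uniform, h=26: full span → s += 26 → s = 50.0000
seg 4 [269.5°–332.5°] cycloidal, h=-50: θ=308.3° here. β=38.8, B=63. -50·(0.6159 − sin(2π·0.6159)/(2π)) = -36.0889 → s = 13.9111

13.9111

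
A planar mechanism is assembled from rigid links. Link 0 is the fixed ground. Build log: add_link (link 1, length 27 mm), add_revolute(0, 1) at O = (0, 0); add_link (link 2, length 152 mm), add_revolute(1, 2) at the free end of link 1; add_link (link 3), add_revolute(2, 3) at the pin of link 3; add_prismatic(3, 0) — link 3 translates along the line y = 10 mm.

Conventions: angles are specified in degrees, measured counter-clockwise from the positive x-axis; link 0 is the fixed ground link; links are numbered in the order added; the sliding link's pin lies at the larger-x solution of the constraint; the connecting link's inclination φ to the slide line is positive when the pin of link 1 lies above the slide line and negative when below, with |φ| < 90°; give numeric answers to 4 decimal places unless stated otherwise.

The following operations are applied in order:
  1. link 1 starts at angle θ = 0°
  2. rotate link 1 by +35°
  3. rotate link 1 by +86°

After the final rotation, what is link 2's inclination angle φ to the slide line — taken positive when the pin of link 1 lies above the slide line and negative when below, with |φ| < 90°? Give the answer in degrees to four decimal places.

geometry: r = 27 mm, L = 152 mm, e = 10 mm; θ starts at 0°
rotate link 1 by +35°: θ ← 0° +35° = 35°
rotate link 1 by +86°: θ ← 35° +86° = 121°
h = r sin θ − e = 23.143517 − 10 = 13.143517
sin φ = h / L = 13.143517 / 152 = 0.08647051
φ = arcsin(0.08647051) = 4.960590°

4.9606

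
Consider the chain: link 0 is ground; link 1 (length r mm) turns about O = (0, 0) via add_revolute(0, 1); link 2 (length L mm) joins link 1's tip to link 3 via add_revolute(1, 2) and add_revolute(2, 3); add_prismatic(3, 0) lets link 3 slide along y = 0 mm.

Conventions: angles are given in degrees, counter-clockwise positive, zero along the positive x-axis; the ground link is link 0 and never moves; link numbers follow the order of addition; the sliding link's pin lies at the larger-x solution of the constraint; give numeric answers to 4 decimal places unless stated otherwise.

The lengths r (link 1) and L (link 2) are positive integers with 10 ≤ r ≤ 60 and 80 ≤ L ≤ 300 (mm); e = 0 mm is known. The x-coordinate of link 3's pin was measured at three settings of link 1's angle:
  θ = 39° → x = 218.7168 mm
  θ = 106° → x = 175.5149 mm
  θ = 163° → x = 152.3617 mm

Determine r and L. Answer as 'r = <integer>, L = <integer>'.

constraint per measurement: (x − r cos θ)² + (r sin θ − e)² = L²
subtracting the θ₁ and θ₂ equations cancels the r² and L² terms:
r = (x₁² − x₂²) / (2[(x₁cos θ₁ + e sin θ₁) − (x₂cos θ₂ + e sin θ₂)]) = 39.0000 → r = 39
L² = (x₁ − r cos θ₁)² + (r sin θ₁ − e)² = 36099.9981 → L = 190.0000 → L = 190
check at θ₃=163°: x = 152.3617 (printed 152.3617) ✓

r = 39, L = 190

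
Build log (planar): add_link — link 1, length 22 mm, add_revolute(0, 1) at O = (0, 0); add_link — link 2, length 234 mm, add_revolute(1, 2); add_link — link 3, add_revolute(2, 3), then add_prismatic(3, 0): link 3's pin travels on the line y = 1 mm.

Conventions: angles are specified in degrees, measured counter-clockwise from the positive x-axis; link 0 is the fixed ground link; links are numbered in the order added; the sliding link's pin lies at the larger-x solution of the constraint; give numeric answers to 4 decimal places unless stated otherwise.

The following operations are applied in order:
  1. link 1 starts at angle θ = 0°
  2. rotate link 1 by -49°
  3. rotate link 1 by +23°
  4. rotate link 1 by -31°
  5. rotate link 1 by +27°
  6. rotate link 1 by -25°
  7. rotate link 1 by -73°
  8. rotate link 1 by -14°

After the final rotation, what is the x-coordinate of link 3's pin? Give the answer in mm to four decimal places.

geometry: r = 22 mm, L = 234 mm, e = 1 mm; θ starts at 0°
rotate link 1 by -49°: θ ← 0° -49° = -49°
rotate link 1 by +23°: θ ← -49° +23° = -26°
rotate link 1 by -31°: θ ← -26° -31° = -57°
rotate link 1 by +27°: θ ← -57° +27° = -30°
rotate link 1 by -25°: θ ← -30° -25° = -55°
rotate link 1 by -73°: θ ← -55° -73° = -128°
rotate link 1 by -14°: θ ← -128° -14° = -142°
crank pin P = (r cos θ, r sin θ) = (-17.336237, -13.544552)
h = r sin θ − e = -13.544552 − 1 = -14.544552
x = r cos θ + √(L² − h²) = -17.336237 + 233.547545 = 216.211309

216.2113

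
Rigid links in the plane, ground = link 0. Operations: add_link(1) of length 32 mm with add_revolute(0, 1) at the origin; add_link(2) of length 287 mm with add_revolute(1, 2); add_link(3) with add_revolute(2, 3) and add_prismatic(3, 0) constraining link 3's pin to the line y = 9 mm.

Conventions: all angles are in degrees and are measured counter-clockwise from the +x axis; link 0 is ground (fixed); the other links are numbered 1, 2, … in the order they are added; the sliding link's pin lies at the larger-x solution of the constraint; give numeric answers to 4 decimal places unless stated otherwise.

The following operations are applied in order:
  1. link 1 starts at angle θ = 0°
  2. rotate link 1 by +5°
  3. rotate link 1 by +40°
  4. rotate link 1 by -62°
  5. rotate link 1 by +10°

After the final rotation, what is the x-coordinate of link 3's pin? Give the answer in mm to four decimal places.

geometry: r = 32 mm, L = 287 mm, e = 9 mm; θ starts at 0°
rotate link 1 by +5°: θ ← 0° +5° = 5°
rotate link 1 by +40°: θ ← 5° +40° = 45°
rotate link 1 by -62°: θ ← 45° -62° = -17°
rotate link 1 by +10°: θ ← -17° +10° = -7°
crank pin P = (r cos θ, r sin θ) = (31.761477, -3.899819)
h = r sin θ − e = -3.899819 − 9 = -12.899819
x = r cos θ + √(L² − h²) = 31.761477 + 286.709949 = 318.471426

318.4714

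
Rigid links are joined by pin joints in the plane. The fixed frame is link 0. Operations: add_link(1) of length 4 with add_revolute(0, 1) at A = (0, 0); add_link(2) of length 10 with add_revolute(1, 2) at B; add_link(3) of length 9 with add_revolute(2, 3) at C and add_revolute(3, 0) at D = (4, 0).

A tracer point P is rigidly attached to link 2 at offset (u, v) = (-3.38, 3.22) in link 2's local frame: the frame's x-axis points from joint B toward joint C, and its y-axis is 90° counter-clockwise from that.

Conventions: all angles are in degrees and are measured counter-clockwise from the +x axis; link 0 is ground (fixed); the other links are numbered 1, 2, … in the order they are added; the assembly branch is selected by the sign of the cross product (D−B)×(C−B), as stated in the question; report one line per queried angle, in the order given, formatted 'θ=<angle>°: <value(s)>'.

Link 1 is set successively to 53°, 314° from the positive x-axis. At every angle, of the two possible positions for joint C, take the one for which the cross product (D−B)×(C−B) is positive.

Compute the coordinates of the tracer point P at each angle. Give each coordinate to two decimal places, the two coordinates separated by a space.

A=(0,0), D=(4.00,0)
θ=53°: B = A + 4.00·(cos53°, sin53°) = (2.4073, 3.1945)
θ=53°: |BD| = 3.5696
θ=53°: circle(B,10.00) ∩ circle(D,9.00): a=4.4462, h=8.9572
θ=53°:   candidates: C₊=(12.4072,3.2122) cross=31.973; C₋=(-3.6250,-4.7812) cross=-31.973
θ=53°:   branch + wants cross > 0 → take C=(12.4072,3.2122) (cross=31.973)
θ=53°: ex = (C−B)/|BC| = (1.0000,0.0018); ey = (-0.0018,1.0000)
θ=53°: P = B + -3.38·ex + 3.22·ey = (-0.9784,6.4086)
θ=314°: B = A + 4.00·(cos314°, sin314°) = (2.7786, -2.8774)
θ=314°: |BD| = 3.1258
θ=314°: circle(B,10.00) ∩ circle(D,9.00): a=4.6021, h=8.8781
θ=314°:   candidates: C₊=(-3.5955,4.8278) cross=27.752; C₋=(12.7492,-2.1101) cross=-27.752
θ=314°:   branch + wants cross > 0 → take C=(-3.5955,4.8278) (cross=27.752)
θ=314°: ex = (C−B)/|BC| = (-0.6374,0.7705); ey = (-0.7705,-0.6374)
θ=314°: P = B + -3.38·ex + 3.22·ey = (2.4520,-7.5342)

θ=53°: -0.98 6.41
θ=314°: 2.45 -7.53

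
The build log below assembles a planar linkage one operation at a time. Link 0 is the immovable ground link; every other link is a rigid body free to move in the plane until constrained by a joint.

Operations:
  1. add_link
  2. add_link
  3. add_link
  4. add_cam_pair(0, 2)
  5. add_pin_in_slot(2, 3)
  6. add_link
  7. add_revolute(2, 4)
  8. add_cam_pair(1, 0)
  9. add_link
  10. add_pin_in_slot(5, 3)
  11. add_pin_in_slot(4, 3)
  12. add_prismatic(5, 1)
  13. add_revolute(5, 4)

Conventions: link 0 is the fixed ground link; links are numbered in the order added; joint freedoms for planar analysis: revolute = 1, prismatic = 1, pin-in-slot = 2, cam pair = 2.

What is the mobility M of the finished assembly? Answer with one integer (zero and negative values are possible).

(L,J1,J2)=(1,0,0); link0 fixed
link1: (2,0,0)
link2: (3,0,0)
link3: (4,0,0)
C 0-2 [J2]: (4,0,1)
PS 2-3 [J2]: (4,0,2)
link4: (5,0,2)
R 2-4 [J1]: (5,1,2)
C 1-0 [J2]: (5,1,3)
link5: (6,1,3)
PS 5-3 [J2]: (6,1,4)
PS 4-3 [J2]: (6,1,5)
P 5-1 [J1]: (6,2,5)
R 5-4 [J1]: (6,3,5)
Grübler: 3·5 − 2·3 − 5 = 4

M = 4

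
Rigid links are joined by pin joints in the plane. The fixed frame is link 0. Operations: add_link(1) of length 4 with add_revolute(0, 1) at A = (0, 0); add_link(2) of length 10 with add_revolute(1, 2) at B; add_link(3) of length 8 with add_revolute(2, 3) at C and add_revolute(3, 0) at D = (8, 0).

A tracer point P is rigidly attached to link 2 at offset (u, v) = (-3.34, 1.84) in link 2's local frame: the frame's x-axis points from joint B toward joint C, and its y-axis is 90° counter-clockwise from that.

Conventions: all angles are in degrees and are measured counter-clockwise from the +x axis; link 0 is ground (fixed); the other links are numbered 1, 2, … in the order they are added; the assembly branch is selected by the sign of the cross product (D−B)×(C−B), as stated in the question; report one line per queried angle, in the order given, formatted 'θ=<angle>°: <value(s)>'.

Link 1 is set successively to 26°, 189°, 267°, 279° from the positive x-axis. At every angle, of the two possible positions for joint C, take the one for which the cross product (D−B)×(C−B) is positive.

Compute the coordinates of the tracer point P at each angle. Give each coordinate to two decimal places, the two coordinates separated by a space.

A=(0,0), D=(8.00,0)
θ=26°: B = A + 4.00·(cos26°, sin26°) = (3.5952, 1.7535)
θ=26°: |BD| = 4.7410
θ=26°: circle(B,10.00) ∩ circle(D,8.00): a=6.1672, h=7.8719
θ=26°:   candidates: C₊=(12.2365,6.7862) cross=37.321; C₋=(6.4136,-7.8411) cross=-37.321
θ=26°:   branch + wants cross > 0 → take C=(12.2365,6.7862) (cross=37.321)
θ=26°: ex = (C−B)/|BC| = (0.8641,0.5033); ey = (-0.5033,0.8641)
θ=26°: P = B + -3.34·ex + 1.84·ey = (-0.2170,1.6626)
θ=189°: B = A + 4.00·(cos189°, sin189°) = (-3.9508, -0.6257)
θ=189°: |BD| = 11.9671
θ=189°: circle(B,10.00) ∩ circle(D,8.00): a=7.4877, h=6.6283
θ=189°:   candidates: C₊=(3.1801,6.3850) cross=79.322; C₋=(3.8733,-6.8535) cross=-79.322
θ=189°:   branch + wants cross > 0 → take C=(3.1801,6.3850) (cross=79.322)
θ=189°: ex = (C−B)/|BC| = (0.7131,0.7011); ey = (-0.7011,0.7131)
θ=189°: P = B + -3.34·ex + 1.84·ey = (-7.6224,-1.6553)
θ=267°: B = A + 4.00·(cos267°, sin267°) = (-0.2093, -3.9945)
θ=267°: |BD| = 9.1296
θ=267°: circle(B,10.00) ∩ circle(D,8.00): a=6.5364, h=7.5680
θ=267°:   candidates: C₊=(2.3569,5.6706) cross=69.093; C₋=(8.9795,-7.9398) cross=-69.093
θ=267°:   branch + wants cross > 0 → take C=(2.3569,5.6706) (cross=69.093)
θ=267°: ex = (C−B)/|BC| = (0.2566,0.9665); ey = (-0.9665,0.2566)
θ=267°: P = B + -3.34·ex + 1.84·ey = (-2.8449,-6.7505)
θ=279°: B = A + 4.00·(cos279°, sin279°) = (0.6257, -3.9508)
θ=279°: |BD| = 8.3659
θ=279°: circle(B,10.00) ∩ circle(D,8.00): a=6.3345, h=7.7378
θ=279°:   candidates: C₊=(2.5553,5.8613) cross=64.734; C₋=(9.8636,-7.7799) cross=-64.734
θ=279°:   branch + wants cross > 0 → take C=(2.5553,5.8613) (cross=64.734)
θ=279°: ex = (C−B)/|BC| = (0.1930,0.9812); ey = (-0.9812,0.1930)
θ=279°: P = B + -3.34·ex + 1.84·ey = (-1.8242,-6.8729)

θ=26°: -0.22 1.66
θ=189°: -7.62 -1.66
θ=267°: -2.84 -6.75
θ=279°: -1.82 -6.87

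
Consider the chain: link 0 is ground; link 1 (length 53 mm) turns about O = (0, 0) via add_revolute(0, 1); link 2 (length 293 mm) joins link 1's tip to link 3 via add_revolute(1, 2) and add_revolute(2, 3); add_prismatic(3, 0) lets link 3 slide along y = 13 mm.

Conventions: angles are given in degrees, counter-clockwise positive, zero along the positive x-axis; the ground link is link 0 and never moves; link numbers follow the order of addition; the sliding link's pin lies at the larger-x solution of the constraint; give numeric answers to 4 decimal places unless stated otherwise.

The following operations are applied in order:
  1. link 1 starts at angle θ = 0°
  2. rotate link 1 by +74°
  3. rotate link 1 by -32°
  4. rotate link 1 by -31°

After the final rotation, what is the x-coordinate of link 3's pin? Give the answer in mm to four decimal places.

geometry: r = 53 mm, L = 293 mm, e = 13 mm; θ starts at 0°
rotate link 1 by +74°: θ ← 0° +74° = 74°
rotate link 1 by -32°: θ ← 74° -32° = 42°
rotate link 1 by -31°: θ ← 42° -31° = 11°
crank pin P = (r cos θ, r sin θ) = (52.026241, 10.112877)
h = r sin θ − e = 10.112877 − 13 = -2.887123
x = r cos θ + √(L² − h²) = 52.026241 + 292.985775 = 345.012016

345.0120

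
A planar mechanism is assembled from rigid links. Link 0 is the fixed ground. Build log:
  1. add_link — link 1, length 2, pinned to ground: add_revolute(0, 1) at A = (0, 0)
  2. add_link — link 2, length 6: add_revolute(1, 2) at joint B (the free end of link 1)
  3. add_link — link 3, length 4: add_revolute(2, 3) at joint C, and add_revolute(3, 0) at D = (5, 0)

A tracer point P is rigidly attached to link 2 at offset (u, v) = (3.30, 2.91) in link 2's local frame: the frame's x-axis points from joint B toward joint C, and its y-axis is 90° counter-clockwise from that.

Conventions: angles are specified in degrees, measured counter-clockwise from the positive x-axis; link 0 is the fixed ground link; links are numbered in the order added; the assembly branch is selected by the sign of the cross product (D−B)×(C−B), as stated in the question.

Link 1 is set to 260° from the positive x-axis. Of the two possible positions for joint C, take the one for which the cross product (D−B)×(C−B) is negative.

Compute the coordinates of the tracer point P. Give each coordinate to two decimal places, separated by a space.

A=(0,0), D=(5.00,0)
B = A + 2.00·(cos260°, sin260°) = (-0.3473, -1.9696)
|BD| = 5.6985
circle(B,6.00) ∩ circle(D,4.00): a=4.6041, h=3.8474
  candidates: C₊=(2.6432,3.2320) cross=21.924; C₋=(5.3028,-3.9885) cross=-21.924
  branch - wants cross < 0 → take C=(5.3028,-3.9885) (cross=-21.924)
ex = (C−B)/|BC| = (0.9417,-0.3365); ey = (0.3365,0.9417)
P = B + 3.30·ex + 2.91·ey = (3.7394,-0.3397)

3.74 -0.34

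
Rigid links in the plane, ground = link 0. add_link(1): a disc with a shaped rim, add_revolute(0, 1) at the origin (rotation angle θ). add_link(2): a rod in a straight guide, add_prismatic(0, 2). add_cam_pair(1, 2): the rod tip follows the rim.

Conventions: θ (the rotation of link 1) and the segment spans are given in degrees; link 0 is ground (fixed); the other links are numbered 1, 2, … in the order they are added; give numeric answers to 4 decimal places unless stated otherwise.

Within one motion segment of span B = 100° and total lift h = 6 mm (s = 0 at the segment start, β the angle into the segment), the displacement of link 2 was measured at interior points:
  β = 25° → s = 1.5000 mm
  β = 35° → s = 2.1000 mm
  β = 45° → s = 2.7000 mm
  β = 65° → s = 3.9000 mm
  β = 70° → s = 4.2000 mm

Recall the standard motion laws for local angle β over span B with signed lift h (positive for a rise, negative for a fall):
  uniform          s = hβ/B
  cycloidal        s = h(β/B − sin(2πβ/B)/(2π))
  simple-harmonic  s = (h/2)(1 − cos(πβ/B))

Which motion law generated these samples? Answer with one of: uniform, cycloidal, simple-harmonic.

candidates at β/B = r: uniform s = h·r (linear in β); cycloidal s = h·(r − sin(2πr)/(2π)); simple-harmonic s = (h/2)(1 − cos(πr))
β=25°: printed 1.5000 | uniform 1.5000, cycloidal 0.5451, simple-harmonic 0.8787
β=35°: printed 2.1000 | uniform 2.1000, cycloidal 1.3274, simple-harmonic 1.6380
β=45°: printed 2.7000 | uniform 2.7000, cycloidal 2.4049, simple-harmonic 2.5307
β=65°: printed 3.9000 | uniform 3.9000, cycloidal 4.6726, simple-harmonic 4.3620
β=70°: printed 4.2000 | uniform 4.2000, cycloidal 5.1082, simple-harmonic 4.7634
only one law matches every sample → uniform

uniform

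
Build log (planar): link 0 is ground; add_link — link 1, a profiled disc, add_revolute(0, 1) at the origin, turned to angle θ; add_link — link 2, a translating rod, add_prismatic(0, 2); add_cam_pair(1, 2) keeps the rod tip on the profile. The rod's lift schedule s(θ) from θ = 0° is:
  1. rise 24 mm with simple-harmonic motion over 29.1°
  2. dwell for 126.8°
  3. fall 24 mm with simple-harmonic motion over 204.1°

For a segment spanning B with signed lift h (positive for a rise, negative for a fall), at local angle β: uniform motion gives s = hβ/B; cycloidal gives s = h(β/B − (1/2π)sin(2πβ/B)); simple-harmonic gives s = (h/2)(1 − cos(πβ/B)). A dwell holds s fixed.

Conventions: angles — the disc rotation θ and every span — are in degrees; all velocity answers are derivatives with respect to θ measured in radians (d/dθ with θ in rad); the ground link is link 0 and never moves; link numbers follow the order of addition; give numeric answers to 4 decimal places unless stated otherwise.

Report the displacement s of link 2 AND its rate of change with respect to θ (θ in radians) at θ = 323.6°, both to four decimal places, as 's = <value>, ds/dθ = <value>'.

seg 1 [0°–29.1°] simple-harmonic, h=24: full span → s += 24 → s = 24.0000
seg 2 [29.1°–155.9°] dwell: s stays 24.0000
seg 3 [155.9°–360°] simple-harmonic, h=-24: θ=323.6° here. β=167.7, B=204.1. -24/2·(1 − cos(π·0.8217)) = -22.1653 → s = 1.8347
velocity in seg [155.9°–360°] (simple-harmonic), θ in radians: β = 167.7° = 2.9269 rad, B = 204.1° = 3.5622 rad; ds/dθ = (πh/(2B)) sin(πβ/B) = (π·(-24)/(2·3.5622)) sin(π·0.8217) = -5.624115 mm/rad

s = 1.8347, ds/dθ = -5.6241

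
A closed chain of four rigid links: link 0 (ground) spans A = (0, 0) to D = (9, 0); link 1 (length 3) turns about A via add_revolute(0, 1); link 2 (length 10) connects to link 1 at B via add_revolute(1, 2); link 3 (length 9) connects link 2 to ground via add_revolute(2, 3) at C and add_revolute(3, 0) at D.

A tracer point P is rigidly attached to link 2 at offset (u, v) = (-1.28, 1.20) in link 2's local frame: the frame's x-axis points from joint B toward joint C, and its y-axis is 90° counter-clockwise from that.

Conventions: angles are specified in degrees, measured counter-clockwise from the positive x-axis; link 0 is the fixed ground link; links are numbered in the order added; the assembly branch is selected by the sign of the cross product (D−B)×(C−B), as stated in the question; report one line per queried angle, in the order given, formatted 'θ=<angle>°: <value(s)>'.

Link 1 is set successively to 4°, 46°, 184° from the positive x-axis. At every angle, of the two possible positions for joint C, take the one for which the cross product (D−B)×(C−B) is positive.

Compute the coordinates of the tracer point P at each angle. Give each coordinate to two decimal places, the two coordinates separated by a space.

A=(0,0), D=(9.00,0)
θ=4°: B = A + 3.00·(cos4°, sin4°) = (2.9927, 0.2093)
θ=4°: |BD| = 6.0110
θ=4°: circle(B,10.00) ∩ circle(D,9.00): a=4.5859, h=8.8865
θ=4°:   candidates: C₊=(7.8852,8.9307) cross=53.416; C₋=(7.2665,-8.8315) cross=-53.416
θ=4°:   branch + wants cross > 0 → take C=(7.8852,8.9307) (cross=53.416)
θ=4°: ex = (C−B)/|BC| = (0.4893,0.8721); ey = (-0.8721,0.4893)
θ=4°: P = B + -1.28·ex + 1.20·ey = (1.3199,-0.3200)
θ=46°: B = A + 3.00·(cos46°, sin46°) = (2.0840, 2.1580)
θ=46°: |BD| = 7.2449
θ=46°: circle(B,10.00) ∩ circle(D,9.00): a=4.9337, h=8.6982
θ=46°:   candidates: C₊=(9.3846,8.9918) cross=63.017; C₋=(4.2028,-7.6149) cross=-63.017
θ=46°:   branch + wants cross > 0 → take C=(9.3846,8.9918) (cross=63.017)
θ=46°: ex = (C−B)/|BC| = (0.7301,0.6834); ey = (-0.6834,0.7301)
θ=46°: P = B + -1.28·ex + 1.20·ey = (0.3294,2.1594)
θ=184°: B = A + 3.00·(cos184°, sin184°) = (-2.9927, -0.2093)
θ=184°: |BD| = 11.9945
θ=184°: circle(B,10.00) ∩ circle(D,9.00): a=6.7893, h=7.3420
θ=184°:   candidates: C₊=(3.6675,7.2501) cross=88.064; C₋=(3.9237,-7.4317) cross=-88.064
θ=184°:   branch + wants cross > 0 → take C=(3.6675,7.2501) (cross=88.064)
θ=184°: ex = (C−B)/|BC| = (0.6660,0.7459); ey = (-0.7459,0.6660)
θ=184°: P = B + -1.28·ex + 1.20·ey = (-4.7403,-0.3649)

θ=4°: 1.32 -0.32
θ=46°: 0.33 2.16
θ=184°: -4.74 -0.36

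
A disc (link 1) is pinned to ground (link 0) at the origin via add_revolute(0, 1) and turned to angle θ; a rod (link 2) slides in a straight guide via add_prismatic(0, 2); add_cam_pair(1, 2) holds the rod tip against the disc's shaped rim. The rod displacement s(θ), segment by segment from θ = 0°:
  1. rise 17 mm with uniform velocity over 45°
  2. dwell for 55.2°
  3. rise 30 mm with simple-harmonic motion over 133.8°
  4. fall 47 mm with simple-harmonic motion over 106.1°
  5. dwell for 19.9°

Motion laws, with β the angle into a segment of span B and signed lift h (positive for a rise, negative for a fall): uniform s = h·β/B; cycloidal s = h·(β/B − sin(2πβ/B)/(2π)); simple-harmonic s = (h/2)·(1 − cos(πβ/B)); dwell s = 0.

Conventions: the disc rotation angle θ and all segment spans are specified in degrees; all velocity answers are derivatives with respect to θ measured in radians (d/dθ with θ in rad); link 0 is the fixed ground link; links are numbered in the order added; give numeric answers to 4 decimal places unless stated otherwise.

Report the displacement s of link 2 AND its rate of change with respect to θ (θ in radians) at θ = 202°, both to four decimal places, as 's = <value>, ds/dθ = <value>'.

segment 1 (0° to 45°, uniform, h = 17) is passed completely: s = 0.0000 + (17) = 17.0000
segment 2 (45° to 100.2°, dwell): s unchanged at 17.0000
θ = 202° falls in segment 3 (100.2° to 234°, simple-harmonic, h = 30): β = 202 − 100.2 = 101.8°, B = 133.8°; Δs = 30/2·(1 − cos(π·0.7608)) = 25.9615; s = 17.0000 + 25.9615 = 42.9615
velocity in seg [100.2°–234°] (simple-harmonic), θ in radians: β = 101.8° = 1.7767 rad, B = 133.8° = 2.3353 rad; ds/dθ = (πh/(2B)) sin(πβ/B) = (π·30/(2·2.3353)) sin(π·0.7608) = 13.774999 mm/rad

s = 42.9615, ds/dθ = 13.7750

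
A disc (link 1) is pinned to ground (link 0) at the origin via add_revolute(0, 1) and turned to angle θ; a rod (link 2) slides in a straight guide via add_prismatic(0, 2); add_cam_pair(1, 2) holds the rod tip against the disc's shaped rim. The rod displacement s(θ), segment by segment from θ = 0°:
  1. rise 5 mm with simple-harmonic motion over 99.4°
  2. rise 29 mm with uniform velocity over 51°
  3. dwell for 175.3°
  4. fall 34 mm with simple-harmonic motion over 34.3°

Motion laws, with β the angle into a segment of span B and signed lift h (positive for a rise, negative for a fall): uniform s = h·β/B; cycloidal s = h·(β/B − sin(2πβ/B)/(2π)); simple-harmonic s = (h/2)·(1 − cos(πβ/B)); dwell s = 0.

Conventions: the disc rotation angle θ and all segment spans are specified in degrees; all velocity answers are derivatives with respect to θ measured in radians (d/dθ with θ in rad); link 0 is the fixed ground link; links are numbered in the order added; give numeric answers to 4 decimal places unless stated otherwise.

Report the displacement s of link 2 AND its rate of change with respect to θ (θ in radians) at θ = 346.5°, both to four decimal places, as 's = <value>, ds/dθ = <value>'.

segment 1 (0° to 99.4°, simple-harmonic, h = 5) is passed completely: s = 0.0000 + (5) = 5.0000
segment 2 (99.4° to 150.4°, uniform, h = 29) is passed completely: s = 5.0000 + (29) = 34.0000
segment 3 (150.4° to 325.7°, dwell): s unchanged at 34.0000
θ = 346.5° falls in segment 4 (325.7° to 360°, simple-harmonic, h = -34): β = 346.5 − 325.7 = 20.8°, B = 34.3°; Δs = -34/2·(1 − cos(π·0.6064)) = -22.5780; s = 34.0000 − 22.5780 = 11.4220
velocity in seg [325.7°–360°] (simple-harmonic), θ in radians: β = 20.8° = 0.3630 rad, B = 34.3° = 0.5986 rad; ds/dθ = (πh/(2B)) sin(πβ/B) = (π·(-34)/(2·0.5986)) sin(π·0.6064) = -84.273749 mm/rad

s = 11.4220, ds/dθ = -84.2737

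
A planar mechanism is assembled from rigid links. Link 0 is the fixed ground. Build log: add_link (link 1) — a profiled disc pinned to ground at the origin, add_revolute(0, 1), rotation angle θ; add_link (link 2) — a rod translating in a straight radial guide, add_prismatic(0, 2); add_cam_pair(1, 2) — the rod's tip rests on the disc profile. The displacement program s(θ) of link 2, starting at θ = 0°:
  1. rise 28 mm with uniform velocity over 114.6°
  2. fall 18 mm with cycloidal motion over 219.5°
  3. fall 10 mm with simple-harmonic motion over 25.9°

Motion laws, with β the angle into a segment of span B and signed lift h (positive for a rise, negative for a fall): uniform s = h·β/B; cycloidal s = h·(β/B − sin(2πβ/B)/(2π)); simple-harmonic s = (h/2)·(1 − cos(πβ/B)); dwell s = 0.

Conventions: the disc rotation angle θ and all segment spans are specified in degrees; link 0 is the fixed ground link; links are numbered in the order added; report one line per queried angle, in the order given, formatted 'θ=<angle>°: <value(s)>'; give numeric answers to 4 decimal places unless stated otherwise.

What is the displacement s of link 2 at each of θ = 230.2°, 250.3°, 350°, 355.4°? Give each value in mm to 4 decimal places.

seg 1 [0°–114.6°] uniform, h=28: full span → s += 28 → s = 28.0000
seg 2 [114.6°–334.1°] cycloidal, h=-18: θ=230.2° here. β=115.6, B=219.5. -18·(0.5267 − sin(2π·0.5267)/(2π)) = -9.9572 → s = 18.0428
seg 2 [114.6°–334.1°] cycloidal, h=-18: θ=250.3° here. β=135.7, B=219.5. -18·(0.6182 − sin(2π·0.6182)/(2π)) = -13.0657 → s = 14.9343
seg 2 [114.6°–334.1°] cycloidal, h=-18: full span → s += -18 → s = 10.0000
seg 3 [334.1°–360°] simple-harmonic, h=-10: θ=350° here. β=15.9, B=25.9. -10/2·(1 − cos(π·0.6139)) = -6.7512 → s = 3.2488
seg 3 [334.1°–360°] simple-harmonic, h=-10: θ=355.4° here. β=21.3, B=25.9. -10/2·(1 − cos(π·0.8224)) = -9.2417 → s = 0.7583

θ=230.2°: 18.0428
θ=250.3°: 14.9343
θ=350°: 3.2488
θ=355.4°: 0.7583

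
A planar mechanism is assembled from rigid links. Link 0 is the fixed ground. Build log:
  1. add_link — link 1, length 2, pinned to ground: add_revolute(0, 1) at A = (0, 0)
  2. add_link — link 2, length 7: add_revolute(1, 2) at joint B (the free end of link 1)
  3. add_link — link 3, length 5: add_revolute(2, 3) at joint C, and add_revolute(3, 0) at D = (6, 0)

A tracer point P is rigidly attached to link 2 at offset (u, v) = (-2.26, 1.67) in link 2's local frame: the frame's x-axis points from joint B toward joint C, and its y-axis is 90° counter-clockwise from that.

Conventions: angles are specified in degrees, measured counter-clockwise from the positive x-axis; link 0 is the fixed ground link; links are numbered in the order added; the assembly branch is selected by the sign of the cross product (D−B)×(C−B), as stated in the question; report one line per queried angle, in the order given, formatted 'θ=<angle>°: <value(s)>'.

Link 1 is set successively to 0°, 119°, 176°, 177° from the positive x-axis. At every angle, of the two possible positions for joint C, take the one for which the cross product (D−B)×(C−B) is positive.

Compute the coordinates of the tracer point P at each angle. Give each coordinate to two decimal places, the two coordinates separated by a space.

A=(0,0), D=(6.00,0)
θ=0°: B = A + 2.00·(cos0°, sin0°) = (2.0000, 0.0000)
θ=0°: |BD| = 4.0000
θ=0°: circle(B,7.00) ∩ circle(D,5.00): a=5.0000, h=4.8990
θ=0°:   candidates: C₊=(7.0000,4.8990) cross=19.596; C₋=(7.0000,-4.8990) cross=-19.596
θ=0°:   branch + wants cross > 0 → take C=(7.0000,4.8990) (cross=19.596)
θ=0°: ex = (C−B)/|BC| = (0.7143,0.6999); ey = (-0.6999,0.7143)
θ=0°: P = B + -2.26·ex + 1.67·ey = (-0.7830,-0.3888)
θ=119°: B = A + 2.00·(cos119°, sin119°) = (-0.9696, 1.7492)
θ=119°: |BD| = 7.1858
θ=119°: circle(B,7.00) ∩ circle(D,5.00): a=5.2629, h=4.6154
θ=119°:   candidates: C₊=(5.2585,4.9447) cross=33.166; C₋=(3.0114,-4.0085) cross=-33.166
θ=119°:   branch + wants cross > 0 → take C=(5.2585,4.9447) (cross=33.166)
θ=119°: ex = (C−B)/|BC| = (0.8897,0.4565); ey = (-0.4565,0.8897)
θ=119°: P = B + -2.26·ex + 1.67·ey = (-3.7427,2.2034)
θ=176°: B = A + 2.00·(cos176°, sin176°) = (-1.9951, 0.1395)
θ=176°: |BD| = 7.9963
θ=176°: circle(B,7.00) ∩ circle(D,5.00): a=5.4989, h=4.3316
θ=176°:   candidates: C₊=(3.5785,4.3745) cross=34.637; C₋=(3.4273,-4.2873) cross=-34.637
θ=176°:   branch + wants cross > 0 → take C=(3.5785,4.3745) (cross=34.637)
θ=176°: ex = (C−B)/|BC| = (0.7962,0.6050); ey = (-0.6050,0.7962)
θ=176°: P = B + -2.26·ex + 1.67·ey = (-4.8049,0.1019)
θ=177°: B = A + 2.00·(cos177°, sin177°) = (-1.9973, 0.1047)
θ=177°: |BD| = 7.9979
θ=177°: circle(B,7.00) ∩ circle(D,5.00): a=5.4994, h=4.3309
θ=177°:   candidates: C₊=(3.5583,4.3633) cross=34.639; C₋=(3.4449,-4.2979) cross=-34.639
θ=177°:   branch + wants cross > 0 → take C=(3.5583,4.3633) (cross=34.639)
θ=177°: ex = (C−B)/|BC| = (0.7937,0.6084); ey = (-0.6084,0.7937)
θ=177°: P = B + -2.26·ex + 1.67·ey = (-4.8069,0.0552)

θ=0°: -0.78 -0.39
θ=119°: -3.74 2.20
θ=176°: -4.80 0.10
θ=177°: -4.81 0.06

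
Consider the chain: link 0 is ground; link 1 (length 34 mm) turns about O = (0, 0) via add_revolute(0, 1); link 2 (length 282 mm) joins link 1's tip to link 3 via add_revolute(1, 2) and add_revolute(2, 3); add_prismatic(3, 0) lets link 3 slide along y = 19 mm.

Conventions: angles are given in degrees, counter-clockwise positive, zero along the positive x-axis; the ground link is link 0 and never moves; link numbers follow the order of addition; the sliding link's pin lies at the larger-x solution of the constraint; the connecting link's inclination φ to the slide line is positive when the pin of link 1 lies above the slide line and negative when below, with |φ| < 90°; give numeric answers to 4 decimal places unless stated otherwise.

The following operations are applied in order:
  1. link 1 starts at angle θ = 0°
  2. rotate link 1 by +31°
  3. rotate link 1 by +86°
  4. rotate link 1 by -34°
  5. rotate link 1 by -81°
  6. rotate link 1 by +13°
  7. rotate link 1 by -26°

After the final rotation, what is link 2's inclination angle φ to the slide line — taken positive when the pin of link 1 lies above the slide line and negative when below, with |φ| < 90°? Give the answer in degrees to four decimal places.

geometry: r = 34 mm, L = 282 mm, e = 19 mm; θ starts at 0°
rotate link 1 by +31°: θ ← 0° +31° = 31°
rotate link 1 by +86°: θ ← 31° +86° = 117°
rotate link 1 by -34°: θ ← 117° -34° = 83°
rotate link 1 by -81°: θ ← 83° -81° = 2°
rotate link 1 by +13°: θ ← 2° +13° = 15°
rotate link 1 by -26°: θ ← 15° -26° = -11°
h = r sin θ − e = -6.487506 − 19 = -25.487506
sin φ = h / L = -25.487506 / 282 = -0.09038123
φ = arcsin(-0.09038123) = -5.185539°

-5.1855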